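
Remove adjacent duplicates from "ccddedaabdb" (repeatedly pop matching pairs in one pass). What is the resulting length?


Input: ccddedaabdb
Stack-based adjacent duplicate removal:
  Read 'c': push. Stack: c
  Read 'c': matches stack top 'c' => pop. Stack: (empty)
  Read 'd': push. Stack: d
  Read 'd': matches stack top 'd' => pop. Stack: (empty)
  Read 'e': push. Stack: e
  Read 'd': push. Stack: ed
  Read 'a': push. Stack: eda
  Read 'a': matches stack top 'a' => pop. Stack: ed
  Read 'b': push. Stack: edb
  Read 'd': push. Stack: edbd
  Read 'b': push. Stack: edbdb
Final stack: "edbdb" (length 5)

5


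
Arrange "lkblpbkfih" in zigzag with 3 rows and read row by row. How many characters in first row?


Zigzag "lkblpbkfih" into 3 rows:
Placing characters:
  'l' => row 0
  'k' => row 1
  'b' => row 2
  'l' => row 1
  'p' => row 0
  'b' => row 1
  'k' => row 2
  'f' => row 1
  'i' => row 0
  'h' => row 1
Rows:
  Row 0: "lpi"
  Row 1: "klbfh"
  Row 2: "bk"
First row length: 3

3


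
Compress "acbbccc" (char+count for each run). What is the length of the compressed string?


Input: acbbccc
Runs:
  'a' x 1 => "a1"
  'c' x 1 => "c1"
  'b' x 2 => "b2"
  'c' x 3 => "c3"
Compressed: "a1c1b2c3"
Compressed length: 8

8


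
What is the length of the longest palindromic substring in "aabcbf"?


Input: "aabcbf"
Checking substrings for palindromes:
  [2:5] "bcb" (len 3) => palindrome
  [0:2] "aa" (len 2) => palindrome
Longest palindromic substring: "bcb" with length 3

3


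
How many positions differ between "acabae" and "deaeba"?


Comparing "acabae" and "deaeba" position by position:
  Position 0: 'a' vs 'd' => DIFFER
  Position 1: 'c' vs 'e' => DIFFER
  Position 2: 'a' vs 'a' => same
  Position 3: 'b' vs 'e' => DIFFER
  Position 4: 'a' vs 'b' => DIFFER
  Position 5: 'e' vs 'a' => DIFFER
Positions that differ: 5

5


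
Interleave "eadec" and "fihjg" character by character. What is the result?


Interleaving "eadec" and "fihjg":
  Position 0: 'e' from first, 'f' from second => "ef"
  Position 1: 'a' from first, 'i' from second => "ai"
  Position 2: 'd' from first, 'h' from second => "dh"
  Position 3: 'e' from first, 'j' from second => "ej"
  Position 4: 'c' from first, 'g' from second => "cg"
Result: efaidhejcg

efaidhejcg


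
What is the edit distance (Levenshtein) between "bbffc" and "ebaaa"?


Computing edit distance: "bbffc" -> "ebaaa"
DP table:
           e    b    a    a    a
      0    1    2    3    4    5
  b   1    1    1    2    3    4
  b   2    2    1    2    3    4
  f   3    3    2    2    3    4
  f   4    4    3    3    3    4
  c   5    5    4    4    4    4
Edit distance = dp[5][5] = 4

4


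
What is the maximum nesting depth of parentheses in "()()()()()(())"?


Input: "()()()()()(())"
Tracking depth:
  Position 0 '(': depth becomes 1
  Position 1 ')': depth becomes 0
  Position 2 '(': depth becomes 1
  Position 3 ')': depth becomes 0
  Position 4 '(': depth becomes 1
  Position 5 ')': depth becomes 0
  Position 6 '(': depth becomes 1
  Position 7 ')': depth becomes 0
  Position 8 '(': depth becomes 1
  Position 9 ')': depth becomes 0
  Position 10 '(': depth becomes 1
  Position 11 '(': depth becomes 2
  Position 12 ')': depth becomes 1
  Position 13 ')': depth becomes 0
Maximum depth reached: 2

2


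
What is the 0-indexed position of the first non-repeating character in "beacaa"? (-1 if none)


Input: beacaa
Character frequencies:
  'a': 3
  'b': 1
  'c': 1
  'e': 1
Scanning left to right for freq == 1:
  Position 0 ('b'): unique! => answer = 0

0


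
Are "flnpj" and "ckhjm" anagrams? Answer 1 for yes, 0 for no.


Strings: "flnpj", "ckhjm"
Sorted first:  fjlnp
Sorted second: chjkm
Differ at position 0: 'f' vs 'c' => not anagrams

0


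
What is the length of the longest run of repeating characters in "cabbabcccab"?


Input: "cabbabcccab"
Scanning for longest run:
  Position 1 ('a'): new char, reset run to 1
  Position 2 ('b'): new char, reset run to 1
  Position 3 ('b'): continues run of 'b', length=2
  Position 4 ('a'): new char, reset run to 1
  Position 5 ('b'): new char, reset run to 1
  Position 6 ('c'): new char, reset run to 1
  Position 7 ('c'): continues run of 'c', length=2
  Position 8 ('c'): continues run of 'c', length=3
  Position 9 ('a'): new char, reset run to 1
  Position 10 ('b'): new char, reset run to 1
Longest run: 'c' with length 3

3


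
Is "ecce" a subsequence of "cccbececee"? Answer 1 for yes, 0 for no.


Check if "ecce" is a subsequence of "cccbececee"
Greedy scan:
  Position 0 ('c'): no match needed
  Position 1 ('c'): no match needed
  Position 2 ('c'): no match needed
  Position 3 ('b'): no match needed
  Position 4 ('e'): matches sub[0] = 'e'
  Position 5 ('c'): matches sub[1] = 'c'
  Position 6 ('e'): no match needed
  Position 7 ('c'): matches sub[2] = 'c'
  Position 8 ('e'): matches sub[3] = 'e'
  Position 9 ('e'): no match needed
All 4 characters matched => is a subsequence

1


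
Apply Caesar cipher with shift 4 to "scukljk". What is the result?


Caesar cipher: shift "scukljk" by 4
  's' (pos 18) + 4 = pos 22 = 'w'
  'c' (pos 2) + 4 = pos 6 = 'g'
  'u' (pos 20) + 4 = pos 24 = 'y'
  'k' (pos 10) + 4 = pos 14 = 'o'
  'l' (pos 11) + 4 = pos 15 = 'p'
  'j' (pos 9) + 4 = pos 13 = 'n'
  'k' (pos 10) + 4 = pos 14 = 'o'
Result: wgyopno

wgyopno


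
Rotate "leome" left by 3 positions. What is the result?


Input: "leome", rotate left by 3
First 3 characters: "leo"
Remaining characters: "me"
Concatenate remaining + first: "me" + "leo" = "meleo"

meleo


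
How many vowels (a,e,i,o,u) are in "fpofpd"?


Input: fpofpd
Checking each character:
  'f' at position 0: consonant
  'p' at position 1: consonant
  'o' at position 2: vowel (running total: 1)
  'f' at position 3: consonant
  'p' at position 4: consonant
  'd' at position 5: consonant
Total vowels: 1

1


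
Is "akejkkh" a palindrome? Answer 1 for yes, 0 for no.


Input: akejkkh
Reversed: hkkjeka
  Compare pos 0 ('a') with pos 6 ('h'): MISMATCH
  Compare pos 1 ('k') with pos 5 ('k'): match
  Compare pos 2 ('e') with pos 4 ('k'): MISMATCH
Result: not a palindrome

0


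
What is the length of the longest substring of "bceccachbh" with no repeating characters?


Input: "bceccachbh"
Sliding window (track last position of each char):
  Position 0 ('b'): window [0,0] length 1 -- new best
  Position 1 ('c'): window [0,1] length 2 -- new best
  Position 2 ('e'): window [0,2] length 3 -- new best
  Position 3 ('c'): repeat (last at 1), move window start to 2
  Position 3 ('c'): window [2,3] length 2
  Position 4 ('c'): repeat (last at 3), move window start to 4
  Position 4 ('c'): window [4,4] length 1
  Position 5 ('a'): window [4,5] length 2
  Position 6 ('c'): repeat (last at 4), move window start to 5
  Position 6 ('c'): window [5,6] length 2
  Position 7 ('h'): window [5,7] length 3
  Position 8 ('b'): window [5,8] length 4 -- new best
  Position 9 ('h'): repeat (last at 7), move window start to 8
  Position 9 ('h'): window [8,9] length 2
Longest substring with no repeats: "achb" with length 4

4


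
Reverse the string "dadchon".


Input: dadchon
Reading characters right to left:
  Position 6: 'n'
  Position 5: 'o'
  Position 4: 'h'
  Position 3: 'c'
  Position 2: 'd'
  Position 1: 'a'
  Position 0: 'd'
Reversed: nohcdad

nohcdad


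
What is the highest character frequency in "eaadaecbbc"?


Input: eaadaecbbc
Character counts:
  'a': 3
  'b': 2
  'c': 2
  'd': 1
  'e': 2
Maximum frequency: 3

3


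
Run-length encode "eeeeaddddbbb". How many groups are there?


Input: eeeeaddddbbb
Scanning for consecutive runs:
  Group 1: 'e' x 4 (positions 0-3)
  Group 2: 'a' x 1 (positions 4-4)
  Group 3: 'd' x 4 (positions 5-8)
  Group 4: 'b' x 3 (positions 9-11)
Total groups: 4

4


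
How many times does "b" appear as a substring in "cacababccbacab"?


Searching for "b" in "cacababccbacab"
Scanning each position:
  Position 0: "c" => no
  Position 1: "a" => no
  Position 2: "c" => no
  Position 3: "a" => no
  Position 4: "b" => MATCH
  Position 5: "a" => no
  Position 6: "b" => MATCH
  Position 7: "c" => no
  Position 8: "c" => no
  Position 9: "b" => MATCH
  Position 10: "a" => no
  Position 11: "c" => no
  Position 12: "a" => no
  Position 13: "b" => MATCH
Total occurrences: 4

4


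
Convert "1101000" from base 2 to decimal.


Input: "1101000" in base 2
Positional expansion:
  Digit '1' (value 1) x 2^6 = 64
  Digit '1' (value 1) x 2^5 = 32
  Digit '0' (value 0) x 2^4 = 0
  Digit '1' (value 1) x 2^3 = 8
  Digit '0' (value 0) x 2^2 = 0
  Digit '0' (value 0) x 2^1 = 0
  Digit '0' (value 0) x 2^0 = 0
Sum = 104

104


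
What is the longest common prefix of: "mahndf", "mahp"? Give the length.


Words: mahndf, mahp
  Position 0: all 'm' => match
  Position 1: all 'a' => match
  Position 2: all 'h' => match
  Position 3: ('n', 'p') => mismatch, stop
LCP = "mah" (length 3)

3


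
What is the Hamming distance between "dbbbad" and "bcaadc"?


Comparing "dbbbad" and "bcaadc" position by position:
  Position 0: 'd' vs 'b' => differ
  Position 1: 'b' vs 'c' => differ
  Position 2: 'b' vs 'a' => differ
  Position 3: 'b' vs 'a' => differ
  Position 4: 'a' vs 'd' => differ
  Position 5: 'd' vs 'c' => differ
Total differences (Hamming distance): 6

6


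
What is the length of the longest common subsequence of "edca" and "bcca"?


LCS of "edca" and "bcca"
DP table:
           b    c    c    a
      0    0    0    0    0
  e   0    0    0    0    0
  d   0    0    0    0    0
  c   0    0    1    1    1
  a   0    0    1    1    2
LCS length = dp[4][4] = 2

2


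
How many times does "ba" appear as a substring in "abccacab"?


Searching for "ba" in "abccacab"
Scanning each position:
  Position 0: "ab" => no
  Position 1: "bc" => no
  Position 2: "cc" => no
  Position 3: "ca" => no
  Position 4: "ac" => no
  Position 5: "ca" => no
  Position 6: "ab" => no
Total occurrences: 0

0


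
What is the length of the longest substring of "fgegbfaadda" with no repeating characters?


Input: "fgegbfaadda"
Sliding window (track last position of each char):
  Position 0 ('f'): window [0,0] length 1 -- new best
  Position 1 ('g'): window [0,1] length 2 -- new best
  Position 2 ('e'): window [0,2] length 3 -- new best
  Position 3 ('g'): repeat (last at 1), move window start to 2
  Position 3 ('g'): window [2,3] length 2
  Position 4 ('b'): window [2,4] length 3
  Position 5 ('f'): window [2,5] length 4 -- new best
  Position 6 ('a'): window [2,6] length 5 -- new best
  Position 7 ('a'): repeat (last at 6), move window start to 7
  Position 7 ('a'): window [7,7] length 1
  Position 8 ('d'): window [7,8] length 2
  Position 9 ('d'): repeat (last at 8), move window start to 9
  Position 9 ('d'): window [9,9] length 1
  Position 10 ('a'): window [9,10] length 2
Longest substring with no repeats: "egbfa" with length 5

5


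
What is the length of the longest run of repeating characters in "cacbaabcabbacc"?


Input: "cacbaabcabbacc"
Scanning for longest run:
  Position 1 ('a'): new char, reset run to 1
  Position 2 ('c'): new char, reset run to 1
  Position 3 ('b'): new char, reset run to 1
  Position 4 ('a'): new char, reset run to 1
  Position 5 ('a'): continues run of 'a', length=2
  Position 6 ('b'): new char, reset run to 1
  Position 7 ('c'): new char, reset run to 1
  Position 8 ('a'): new char, reset run to 1
  Position 9 ('b'): new char, reset run to 1
  Position 10 ('b'): continues run of 'b', length=2
  Position 11 ('a'): new char, reset run to 1
  Position 12 ('c'): new char, reset run to 1
  Position 13 ('c'): continues run of 'c', length=2
Longest run: 'a' with length 2

2


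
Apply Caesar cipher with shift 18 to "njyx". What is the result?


Caesar cipher: shift "njyx" by 18
  'n' (pos 13) + 18 = pos 5 = 'f'
  'j' (pos 9) + 18 = pos 1 = 'b'
  'y' (pos 24) + 18 = pos 16 = 'q'
  'x' (pos 23) + 18 = pos 15 = 'p'
Result: fbqp

fbqp


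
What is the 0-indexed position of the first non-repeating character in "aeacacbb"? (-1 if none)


Input: aeacacbb
Character frequencies:
  'a': 3
  'b': 2
  'c': 2
  'e': 1
Scanning left to right for freq == 1:
  Position 0 ('a'): freq=3, skip
  Position 1 ('e'): unique! => answer = 1

1


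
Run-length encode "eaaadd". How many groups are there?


Input: eaaadd
Scanning for consecutive runs:
  Group 1: 'e' x 1 (positions 0-0)
  Group 2: 'a' x 3 (positions 1-3)
  Group 3: 'd' x 2 (positions 4-5)
Total groups: 3

3


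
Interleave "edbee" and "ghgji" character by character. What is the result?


Interleaving "edbee" and "ghgji":
  Position 0: 'e' from first, 'g' from second => "eg"
  Position 1: 'd' from first, 'h' from second => "dh"
  Position 2: 'b' from first, 'g' from second => "bg"
  Position 3: 'e' from first, 'j' from second => "ej"
  Position 4: 'e' from first, 'i' from second => "ei"
Result: egdhbgejei

egdhbgejei


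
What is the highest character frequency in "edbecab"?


Input: edbecab
Character counts:
  'a': 1
  'b': 2
  'c': 1
  'd': 1
  'e': 2
Maximum frequency: 2

2


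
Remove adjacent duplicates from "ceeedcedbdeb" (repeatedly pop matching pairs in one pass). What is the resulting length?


Input: ceeedcedbdeb
Stack-based adjacent duplicate removal:
  Read 'c': push. Stack: c
  Read 'e': push. Stack: ce
  Read 'e': matches stack top 'e' => pop. Stack: c
  Read 'e': push. Stack: ce
  Read 'd': push. Stack: ced
  Read 'c': push. Stack: cedc
  Read 'e': push. Stack: cedce
  Read 'd': push. Stack: cedced
  Read 'b': push. Stack: cedcedb
  Read 'd': push. Stack: cedcedbd
  Read 'e': push. Stack: cedcedbde
  Read 'b': push. Stack: cedcedbdeb
Final stack: "cedcedbdeb" (length 10)

10


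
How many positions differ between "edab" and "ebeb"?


Comparing "edab" and "ebeb" position by position:
  Position 0: 'e' vs 'e' => same
  Position 1: 'd' vs 'b' => DIFFER
  Position 2: 'a' vs 'e' => DIFFER
  Position 3: 'b' vs 'b' => same
Positions that differ: 2

2


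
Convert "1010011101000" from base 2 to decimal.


Input: "1010011101000" in base 2
Positional expansion:
  Digit '1' (value 1) x 2^12 = 4096
  Digit '0' (value 0) x 2^11 = 0
  Digit '1' (value 1) x 2^10 = 1024
  Digit '0' (value 0) x 2^9 = 0
  Digit '0' (value 0) x 2^8 = 0
  Digit '1' (value 1) x 2^7 = 128
  Digit '1' (value 1) x 2^6 = 64
  Digit '1' (value 1) x 2^5 = 32
  Digit '0' (value 0) x 2^4 = 0
  Digit '1' (value 1) x 2^3 = 8
  Digit '0' (value 0) x 2^2 = 0
  Digit '0' (value 0) x 2^1 = 0
  Digit '0' (value 0) x 2^0 = 0
Sum = 5352

5352


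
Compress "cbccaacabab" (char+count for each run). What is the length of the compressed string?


Input: cbccaacabab
Runs:
  'c' x 1 => "c1"
  'b' x 1 => "b1"
  'c' x 2 => "c2"
  'a' x 2 => "a2"
  'c' x 1 => "c1"
  'a' x 1 => "a1"
  'b' x 1 => "b1"
  'a' x 1 => "a1"
  'b' x 1 => "b1"
Compressed: "c1b1c2a2c1a1b1a1b1"
Compressed length: 18

18


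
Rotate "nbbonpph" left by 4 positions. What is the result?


Input: "nbbonpph", rotate left by 4
First 4 characters: "nbbo"
Remaining characters: "npph"
Concatenate remaining + first: "npph" + "nbbo" = "npphnbbo"

npphnbbo


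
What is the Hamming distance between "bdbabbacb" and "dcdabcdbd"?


Comparing "bdbabbacb" and "dcdabcdbd" position by position:
  Position 0: 'b' vs 'd' => differ
  Position 1: 'd' vs 'c' => differ
  Position 2: 'b' vs 'd' => differ
  Position 3: 'a' vs 'a' => same
  Position 4: 'b' vs 'b' => same
  Position 5: 'b' vs 'c' => differ
  Position 6: 'a' vs 'd' => differ
  Position 7: 'c' vs 'b' => differ
  Position 8: 'b' vs 'd' => differ
Total differences (Hamming distance): 7

7


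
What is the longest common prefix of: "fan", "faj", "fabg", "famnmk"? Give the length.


Words: fan, faj, fabg, famnmk
  Position 0: all 'f' => match
  Position 1: all 'a' => match
  Position 2: ('n', 'j', 'b', 'm') => mismatch, stop
LCP = "fa" (length 2)

2


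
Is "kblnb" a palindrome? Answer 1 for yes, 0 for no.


Input: kblnb
Reversed: bnlbk
  Compare pos 0 ('k') with pos 4 ('b'): MISMATCH
  Compare pos 1 ('b') with pos 3 ('n'): MISMATCH
Result: not a palindrome

0


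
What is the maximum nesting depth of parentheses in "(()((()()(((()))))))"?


Input: "(()((()()(((()))))))"
Tracking depth:
  Position 0 '(': depth becomes 1
  Position 1 '(': depth becomes 2
  Position 2 ')': depth becomes 1
  Position 3 '(': depth becomes 2
  Position 4 '(': depth becomes 3
  Position 5 '(': depth becomes 4
  Position 6 ')': depth becomes 3
  Position 7 '(': depth becomes 4
  Position 8 ')': depth becomes 3
  Position 9 '(': depth becomes 4
  Position 10 '(': depth becomes 5
  Position 11 '(': depth becomes 6
  Position 12 '(': depth becomes 7
  Position 13 ')': depth becomes 6
  Position 14 ')': depth becomes 5
  Position 15 ')': depth becomes 4
  Position 16 ')': depth becomes 3
  Position 17 ')': depth becomes 2
  Position 18 ')': depth becomes 1
  Position 19 ')': depth becomes 0
Maximum depth reached: 7

7


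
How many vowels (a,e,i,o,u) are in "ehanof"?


Input: ehanof
Checking each character:
  'e' at position 0: vowel (running total: 1)
  'h' at position 1: consonant
  'a' at position 2: vowel (running total: 2)
  'n' at position 3: consonant
  'o' at position 4: vowel (running total: 3)
  'f' at position 5: consonant
Total vowels: 3

3


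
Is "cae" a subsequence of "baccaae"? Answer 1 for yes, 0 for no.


Check if "cae" is a subsequence of "baccaae"
Greedy scan:
  Position 0 ('b'): no match needed
  Position 1 ('a'): no match needed
  Position 2 ('c'): matches sub[0] = 'c'
  Position 3 ('c'): no match needed
  Position 4 ('a'): matches sub[1] = 'a'
  Position 5 ('a'): no match needed
  Position 6 ('e'): matches sub[2] = 'e'
All 3 characters matched => is a subsequence

1


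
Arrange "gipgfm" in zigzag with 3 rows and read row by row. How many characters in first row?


Zigzag "gipgfm" into 3 rows:
Placing characters:
  'g' => row 0
  'i' => row 1
  'p' => row 2
  'g' => row 1
  'f' => row 0
  'm' => row 1
Rows:
  Row 0: "gf"
  Row 1: "igm"
  Row 2: "p"
First row length: 2

2


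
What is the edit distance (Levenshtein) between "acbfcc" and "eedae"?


Computing edit distance: "acbfcc" -> "eedae"
DP table:
           e    e    d    a    e
      0    1    2    3    4    5
  a   1    1    2    3    3    4
  c   2    2    2    3    4    4
  b   3    3    3    3    4    5
  f   4    4    4    4    4    5
  c   5    5    5    5    5    5
  c   6    6    6    6    6    6
Edit distance = dp[6][5] = 6

6


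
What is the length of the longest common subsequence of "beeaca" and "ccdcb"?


LCS of "beeaca" and "ccdcb"
DP table:
           c    c    d    c    b
      0    0    0    0    0    0
  b   0    0    0    0    0    1
  e   0    0    0    0    0    1
  e   0    0    0    0    0    1
  a   0    0    0    0    0    1
  c   0    1    1    1    1    1
  a   0    1    1    1    1    1
LCS length = dp[6][5] = 1

1


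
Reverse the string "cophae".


Input: cophae
Reading characters right to left:
  Position 5: 'e'
  Position 4: 'a'
  Position 3: 'h'
  Position 2: 'p'
  Position 1: 'o'
  Position 0: 'c'
Reversed: eahpoc

eahpoc


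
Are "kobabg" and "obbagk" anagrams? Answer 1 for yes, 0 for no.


Strings: "kobabg", "obbagk"
Sorted first:  abbgko
Sorted second: abbgko
Sorted forms match => anagrams

1


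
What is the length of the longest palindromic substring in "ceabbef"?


Input: "ceabbef"
Checking substrings for palindromes:
  [3:5] "bb" (len 2) => palindrome
Longest palindromic substring: "bb" with length 2

2


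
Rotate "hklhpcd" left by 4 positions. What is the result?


Input: "hklhpcd", rotate left by 4
First 4 characters: "hklh"
Remaining characters: "pcd"
Concatenate remaining + first: "pcd" + "hklh" = "pcdhklh"

pcdhklh


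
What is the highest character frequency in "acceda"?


Input: acceda
Character counts:
  'a': 2
  'c': 2
  'd': 1
  'e': 1
Maximum frequency: 2

2


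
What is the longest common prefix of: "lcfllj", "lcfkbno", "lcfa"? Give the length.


Words: lcfllj, lcfkbno, lcfa
  Position 0: all 'l' => match
  Position 1: all 'c' => match
  Position 2: all 'f' => match
  Position 3: ('l', 'k', 'a') => mismatch, stop
LCP = "lcf" (length 3)

3


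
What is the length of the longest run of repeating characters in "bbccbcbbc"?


Input: "bbccbcbbc"
Scanning for longest run:
  Position 1 ('b'): continues run of 'b', length=2
  Position 2 ('c'): new char, reset run to 1
  Position 3 ('c'): continues run of 'c', length=2
  Position 4 ('b'): new char, reset run to 1
  Position 5 ('c'): new char, reset run to 1
  Position 6 ('b'): new char, reset run to 1
  Position 7 ('b'): continues run of 'b', length=2
  Position 8 ('c'): new char, reset run to 1
Longest run: 'b' with length 2

2


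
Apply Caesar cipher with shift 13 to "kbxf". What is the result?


Caesar cipher: shift "kbxf" by 13
  'k' (pos 10) + 13 = pos 23 = 'x'
  'b' (pos 1) + 13 = pos 14 = 'o'
  'x' (pos 23) + 13 = pos 10 = 'k'
  'f' (pos 5) + 13 = pos 18 = 's'
Result: xoks

xoks


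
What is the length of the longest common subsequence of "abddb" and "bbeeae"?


LCS of "abddb" and "bbeeae"
DP table:
           b    b    e    e    a    e
      0    0    0    0    0    0    0
  a   0    0    0    0    0    1    1
  b   0    1    1    1    1    1    1
  d   0    1    1    1    1    1    1
  d   0    1    1    1    1    1    1
  b   0    1    2    2    2    2    2
LCS length = dp[5][6] = 2

2


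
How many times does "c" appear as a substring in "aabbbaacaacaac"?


Searching for "c" in "aabbbaacaacaac"
Scanning each position:
  Position 0: "a" => no
  Position 1: "a" => no
  Position 2: "b" => no
  Position 3: "b" => no
  Position 4: "b" => no
  Position 5: "a" => no
  Position 6: "a" => no
  Position 7: "c" => MATCH
  Position 8: "a" => no
  Position 9: "a" => no
  Position 10: "c" => MATCH
  Position 11: "a" => no
  Position 12: "a" => no
  Position 13: "c" => MATCH
Total occurrences: 3

3


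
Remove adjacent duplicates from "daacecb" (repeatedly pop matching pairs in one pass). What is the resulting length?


Input: daacecb
Stack-based adjacent duplicate removal:
  Read 'd': push. Stack: d
  Read 'a': push. Stack: da
  Read 'a': matches stack top 'a' => pop. Stack: d
  Read 'c': push. Stack: dc
  Read 'e': push. Stack: dce
  Read 'c': push. Stack: dcec
  Read 'b': push. Stack: dcecb
Final stack: "dcecb" (length 5)

5


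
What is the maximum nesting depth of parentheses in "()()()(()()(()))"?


Input: "()()()(()()(()))"
Tracking depth:
  Position 0 '(': depth becomes 1
  Position 1 ')': depth becomes 0
  Position 2 '(': depth becomes 1
  Position 3 ')': depth becomes 0
  Position 4 '(': depth becomes 1
  Position 5 ')': depth becomes 0
  Position 6 '(': depth becomes 1
  Position 7 '(': depth becomes 2
  Position 8 ')': depth becomes 1
  Position 9 '(': depth becomes 2
  Position 10 ')': depth becomes 1
  Position 11 '(': depth becomes 2
  Position 12 '(': depth becomes 3
  Position 13 ')': depth becomes 2
  Position 14 ')': depth becomes 1
  Position 15 ')': depth becomes 0
Maximum depth reached: 3

3


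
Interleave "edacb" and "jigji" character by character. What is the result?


Interleaving "edacb" and "jigji":
  Position 0: 'e' from first, 'j' from second => "ej"
  Position 1: 'd' from first, 'i' from second => "di"
  Position 2: 'a' from first, 'g' from second => "ag"
  Position 3: 'c' from first, 'j' from second => "cj"
  Position 4: 'b' from first, 'i' from second => "bi"
Result: ejdiagcjbi

ejdiagcjbi


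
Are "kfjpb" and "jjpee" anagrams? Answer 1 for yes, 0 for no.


Strings: "kfjpb", "jjpee"
Sorted first:  bfjkp
Sorted second: eejjp
Differ at position 0: 'b' vs 'e' => not anagrams

0


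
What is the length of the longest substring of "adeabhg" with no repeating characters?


Input: "adeabhg"
Sliding window (track last position of each char):
  Position 0 ('a'): window [0,0] length 1 -- new best
  Position 1 ('d'): window [0,1] length 2 -- new best
  Position 2 ('e'): window [0,2] length 3 -- new best
  Position 3 ('a'): repeat (last at 0), move window start to 1
  Position 3 ('a'): window [1,3] length 3
  Position 4 ('b'): window [1,4] length 4 -- new best
  Position 5 ('h'): window [1,5] length 5 -- new best
  Position 6 ('g'): window [1,6] length 6 -- new best
Longest substring with no repeats: "deabhg" with length 6

6


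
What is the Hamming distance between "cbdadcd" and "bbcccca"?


Comparing "cbdadcd" and "bbcccca" position by position:
  Position 0: 'c' vs 'b' => differ
  Position 1: 'b' vs 'b' => same
  Position 2: 'd' vs 'c' => differ
  Position 3: 'a' vs 'c' => differ
  Position 4: 'd' vs 'c' => differ
  Position 5: 'c' vs 'c' => same
  Position 6: 'd' vs 'a' => differ
Total differences (Hamming distance): 5

5


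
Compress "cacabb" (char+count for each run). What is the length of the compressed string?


Input: cacabb
Runs:
  'c' x 1 => "c1"
  'a' x 1 => "a1"
  'c' x 1 => "c1"
  'a' x 1 => "a1"
  'b' x 2 => "b2"
Compressed: "c1a1c1a1b2"
Compressed length: 10

10


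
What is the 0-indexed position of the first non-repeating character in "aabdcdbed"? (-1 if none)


Input: aabdcdbed
Character frequencies:
  'a': 2
  'b': 2
  'c': 1
  'd': 3
  'e': 1
Scanning left to right for freq == 1:
  Position 0 ('a'): freq=2, skip
  Position 1 ('a'): freq=2, skip
  Position 2 ('b'): freq=2, skip
  Position 3 ('d'): freq=3, skip
  Position 4 ('c'): unique! => answer = 4

4


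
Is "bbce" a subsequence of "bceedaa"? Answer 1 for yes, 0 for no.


Check if "bbce" is a subsequence of "bceedaa"
Greedy scan:
  Position 0 ('b'): matches sub[0] = 'b'
  Position 1 ('c'): no match needed
  Position 2 ('e'): no match needed
  Position 3 ('e'): no match needed
  Position 4 ('d'): no match needed
  Position 5 ('a'): no match needed
  Position 6 ('a'): no match needed
Only matched 1/4 characters => not a subsequence

0


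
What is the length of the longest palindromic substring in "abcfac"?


Input: "abcfac"
Checking substrings for palindromes:
  No multi-char palindromic substrings found
Longest palindromic substring: "a" with length 1

1


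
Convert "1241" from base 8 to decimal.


Input: "1241" in base 8
Positional expansion:
  Digit '1' (value 1) x 8^3 = 512
  Digit '2' (value 2) x 8^2 = 128
  Digit '4' (value 4) x 8^1 = 32
  Digit '1' (value 1) x 8^0 = 1
Sum = 673

673


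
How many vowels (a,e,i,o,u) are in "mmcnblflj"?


Input: mmcnblflj
Checking each character:
  'm' at position 0: consonant
  'm' at position 1: consonant
  'c' at position 2: consonant
  'n' at position 3: consonant
  'b' at position 4: consonant
  'l' at position 5: consonant
  'f' at position 6: consonant
  'l' at position 7: consonant
  'j' at position 8: consonant
Total vowels: 0

0


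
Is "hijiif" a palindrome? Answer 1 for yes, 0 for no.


Input: hijiif
Reversed: fiijih
  Compare pos 0 ('h') with pos 5 ('f'): MISMATCH
  Compare pos 1 ('i') with pos 4 ('i'): match
  Compare pos 2 ('j') with pos 3 ('i'): MISMATCH
Result: not a palindrome

0


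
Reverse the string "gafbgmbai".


Input: gafbgmbai
Reading characters right to left:
  Position 8: 'i'
  Position 7: 'a'
  Position 6: 'b'
  Position 5: 'm'
  Position 4: 'g'
  Position 3: 'b'
  Position 2: 'f'
  Position 1: 'a'
  Position 0: 'g'
Reversed: iabmgbfag

iabmgbfag


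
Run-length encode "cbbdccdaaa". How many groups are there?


Input: cbbdccdaaa
Scanning for consecutive runs:
  Group 1: 'c' x 1 (positions 0-0)
  Group 2: 'b' x 2 (positions 1-2)
  Group 3: 'd' x 1 (positions 3-3)
  Group 4: 'c' x 2 (positions 4-5)
  Group 5: 'd' x 1 (positions 6-6)
  Group 6: 'a' x 3 (positions 7-9)
Total groups: 6

6


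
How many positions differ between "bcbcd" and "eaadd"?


Comparing "bcbcd" and "eaadd" position by position:
  Position 0: 'b' vs 'e' => DIFFER
  Position 1: 'c' vs 'a' => DIFFER
  Position 2: 'b' vs 'a' => DIFFER
  Position 3: 'c' vs 'd' => DIFFER
  Position 4: 'd' vs 'd' => same
Positions that differ: 4

4


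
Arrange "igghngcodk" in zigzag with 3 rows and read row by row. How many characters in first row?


Zigzag "igghngcodk" into 3 rows:
Placing characters:
  'i' => row 0
  'g' => row 1
  'g' => row 2
  'h' => row 1
  'n' => row 0
  'g' => row 1
  'c' => row 2
  'o' => row 1
  'd' => row 0
  'k' => row 1
Rows:
  Row 0: "ind"
  Row 1: "ghgok"
  Row 2: "gc"
First row length: 3

3


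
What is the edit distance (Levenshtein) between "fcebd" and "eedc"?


Computing edit distance: "fcebd" -> "eedc"
DP table:
           e    e    d    c
      0    1    2    3    4
  f   1    1    2    3    4
  c   2    2    2    3    3
  e   3    2    2    3    4
  b   4    3    3    3    4
  d   5    4    4    3    4
Edit distance = dp[5][4] = 4

4


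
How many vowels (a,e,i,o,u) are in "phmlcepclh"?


Input: phmlcepclh
Checking each character:
  'p' at position 0: consonant
  'h' at position 1: consonant
  'm' at position 2: consonant
  'l' at position 3: consonant
  'c' at position 4: consonant
  'e' at position 5: vowel (running total: 1)
  'p' at position 6: consonant
  'c' at position 7: consonant
  'l' at position 8: consonant
  'h' at position 9: consonant
Total vowels: 1

1


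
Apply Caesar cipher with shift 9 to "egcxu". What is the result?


Caesar cipher: shift "egcxu" by 9
  'e' (pos 4) + 9 = pos 13 = 'n'
  'g' (pos 6) + 9 = pos 15 = 'p'
  'c' (pos 2) + 9 = pos 11 = 'l'
  'x' (pos 23) + 9 = pos 6 = 'g'
  'u' (pos 20) + 9 = pos 3 = 'd'
Result: nplgd

nplgd


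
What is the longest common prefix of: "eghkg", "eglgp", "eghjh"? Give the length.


Words: eghkg, eglgp, eghjh
  Position 0: all 'e' => match
  Position 1: all 'g' => match
  Position 2: ('h', 'l', 'h') => mismatch, stop
LCP = "eg" (length 2)

2


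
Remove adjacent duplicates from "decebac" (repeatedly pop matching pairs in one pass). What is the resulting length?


Input: decebac
Stack-based adjacent duplicate removal:
  Read 'd': push. Stack: d
  Read 'e': push. Stack: de
  Read 'c': push. Stack: dec
  Read 'e': push. Stack: dece
  Read 'b': push. Stack: deceb
  Read 'a': push. Stack: deceba
  Read 'c': push. Stack: decebac
Final stack: "decebac" (length 7)

7


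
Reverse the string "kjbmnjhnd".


Input: kjbmnjhnd
Reading characters right to left:
  Position 8: 'd'
  Position 7: 'n'
  Position 6: 'h'
  Position 5: 'j'
  Position 4: 'n'
  Position 3: 'm'
  Position 2: 'b'
  Position 1: 'j'
  Position 0: 'k'
Reversed: dnhjnmbjk

dnhjnmbjk


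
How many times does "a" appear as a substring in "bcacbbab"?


Searching for "a" in "bcacbbab"
Scanning each position:
  Position 0: "b" => no
  Position 1: "c" => no
  Position 2: "a" => MATCH
  Position 3: "c" => no
  Position 4: "b" => no
  Position 5: "b" => no
  Position 6: "a" => MATCH
  Position 7: "b" => no
Total occurrences: 2

2


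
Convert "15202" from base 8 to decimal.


Input: "15202" in base 8
Positional expansion:
  Digit '1' (value 1) x 8^4 = 4096
  Digit '5' (value 5) x 8^3 = 2560
  Digit '2' (value 2) x 8^2 = 128
  Digit '0' (value 0) x 8^1 = 0
  Digit '2' (value 2) x 8^0 = 2
Sum = 6786

6786


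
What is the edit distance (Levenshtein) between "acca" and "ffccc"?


Computing edit distance: "acca" -> "ffccc"
DP table:
           f    f    c    c    c
      0    1    2    3    4    5
  a   1    1    2    3    4    5
  c   2    2    2    2    3    4
  c   3    3    3    2    2    3
  a   4    4    4    3    3    3
Edit distance = dp[4][5] = 3

3


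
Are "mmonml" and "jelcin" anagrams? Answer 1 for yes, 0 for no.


Strings: "mmonml", "jelcin"
Sorted first:  lmmmno
Sorted second: ceijln
Differ at position 0: 'l' vs 'c' => not anagrams

0


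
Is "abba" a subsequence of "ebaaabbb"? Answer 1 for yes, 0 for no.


Check if "abba" is a subsequence of "ebaaabbb"
Greedy scan:
  Position 0 ('e'): no match needed
  Position 1 ('b'): no match needed
  Position 2 ('a'): matches sub[0] = 'a'
  Position 3 ('a'): no match needed
  Position 4 ('a'): no match needed
  Position 5 ('b'): matches sub[1] = 'b'
  Position 6 ('b'): matches sub[2] = 'b'
  Position 7 ('b'): no match needed
Only matched 3/4 characters => not a subsequence

0


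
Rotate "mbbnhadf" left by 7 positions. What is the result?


Input: "mbbnhadf", rotate left by 7
First 7 characters: "mbbnhad"
Remaining characters: "f"
Concatenate remaining + first: "f" + "mbbnhad" = "fmbbnhad"

fmbbnhad


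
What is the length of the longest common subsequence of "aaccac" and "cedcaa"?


LCS of "aaccac" and "cedcaa"
DP table:
           c    e    d    c    a    a
      0    0    0    0    0    0    0
  a   0    0    0    0    0    1    1
  a   0    0    0    0    0    1    2
  c   0    1    1    1    1    1    2
  c   0    1    1    1    2    2    2
  a   0    1    1    1    2    3    3
  c   0    1    1    1    2    3    3
LCS length = dp[6][6] = 3

3


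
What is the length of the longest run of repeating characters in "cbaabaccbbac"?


Input: "cbaabaccbbac"
Scanning for longest run:
  Position 1 ('b'): new char, reset run to 1
  Position 2 ('a'): new char, reset run to 1
  Position 3 ('a'): continues run of 'a', length=2
  Position 4 ('b'): new char, reset run to 1
  Position 5 ('a'): new char, reset run to 1
  Position 6 ('c'): new char, reset run to 1
  Position 7 ('c'): continues run of 'c', length=2
  Position 8 ('b'): new char, reset run to 1
  Position 9 ('b'): continues run of 'b', length=2
  Position 10 ('a'): new char, reset run to 1
  Position 11 ('c'): new char, reset run to 1
Longest run: 'a' with length 2

2


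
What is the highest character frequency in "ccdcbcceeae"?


Input: ccdcbcceeae
Character counts:
  'a': 1
  'b': 1
  'c': 5
  'd': 1
  'e': 3
Maximum frequency: 5

5


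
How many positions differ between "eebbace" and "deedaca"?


Comparing "eebbace" and "deedaca" position by position:
  Position 0: 'e' vs 'd' => DIFFER
  Position 1: 'e' vs 'e' => same
  Position 2: 'b' vs 'e' => DIFFER
  Position 3: 'b' vs 'd' => DIFFER
  Position 4: 'a' vs 'a' => same
  Position 5: 'c' vs 'c' => same
  Position 6: 'e' vs 'a' => DIFFER
Positions that differ: 4

4


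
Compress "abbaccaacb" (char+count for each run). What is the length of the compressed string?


Input: abbaccaacb
Runs:
  'a' x 1 => "a1"
  'b' x 2 => "b2"
  'a' x 1 => "a1"
  'c' x 2 => "c2"
  'a' x 2 => "a2"
  'c' x 1 => "c1"
  'b' x 1 => "b1"
Compressed: "a1b2a1c2a2c1b1"
Compressed length: 14

14


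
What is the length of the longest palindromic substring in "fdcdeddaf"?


Input: "fdcdeddaf"
Checking substrings for palindromes:
  [1:4] "dcd" (len 3) => palindrome
  [3:6] "ded" (len 3) => palindrome
  [5:7] "dd" (len 2) => palindrome
Longest palindromic substring: "dcd" with length 3

3


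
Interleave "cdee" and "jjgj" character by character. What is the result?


Interleaving "cdee" and "jjgj":
  Position 0: 'c' from first, 'j' from second => "cj"
  Position 1: 'd' from first, 'j' from second => "dj"
  Position 2: 'e' from first, 'g' from second => "eg"
  Position 3: 'e' from first, 'j' from second => "ej"
Result: cjdjegej

cjdjegej


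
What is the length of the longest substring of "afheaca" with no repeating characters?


Input: "afheaca"
Sliding window (track last position of each char):
  Position 0 ('a'): window [0,0] length 1 -- new best
  Position 1 ('f'): window [0,1] length 2 -- new best
  Position 2 ('h'): window [0,2] length 3 -- new best
  Position 3 ('e'): window [0,3] length 4 -- new best
  Position 4 ('a'): repeat (last at 0), move window start to 1
  Position 4 ('a'): window [1,4] length 4
  Position 5 ('c'): window [1,5] length 5 -- new best
  Position 6 ('a'): repeat (last at 4), move window start to 5
  Position 6 ('a'): window [5,6] length 2
Longest substring with no repeats: "fheac" with length 5

5


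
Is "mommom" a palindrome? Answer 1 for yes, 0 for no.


Input: mommom
Reversed: mommom
  Compare pos 0 ('m') with pos 5 ('m'): match
  Compare pos 1 ('o') with pos 4 ('o'): match
  Compare pos 2 ('m') with pos 3 ('m'): match
Result: palindrome

1


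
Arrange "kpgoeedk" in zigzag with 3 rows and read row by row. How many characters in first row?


Zigzag "kpgoeedk" into 3 rows:
Placing characters:
  'k' => row 0
  'p' => row 1
  'g' => row 2
  'o' => row 1
  'e' => row 0
  'e' => row 1
  'd' => row 2
  'k' => row 1
Rows:
  Row 0: "ke"
  Row 1: "poek"
  Row 2: "gd"
First row length: 2

2


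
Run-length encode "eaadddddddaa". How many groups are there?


Input: eaadddddddaa
Scanning for consecutive runs:
  Group 1: 'e' x 1 (positions 0-0)
  Group 2: 'a' x 2 (positions 1-2)
  Group 3: 'd' x 7 (positions 3-9)
  Group 4: 'a' x 2 (positions 10-11)
Total groups: 4

4


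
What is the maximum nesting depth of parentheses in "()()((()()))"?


Input: "()()((()()))"
Tracking depth:
  Position 0 '(': depth becomes 1
  Position 1 ')': depth becomes 0
  Position 2 '(': depth becomes 1
  Position 3 ')': depth becomes 0
  Position 4 '(': depth becomes 1
  Position 5 '(': depth becomes 2
  Position 6 '(': depth becomes 3
  Position 7 ')': depth becomes 2
  Position 8 '(': depth becomes 3
  Position 9 ')': depth becomes 2
  Position 10 ')': depth becomes 1
  Position 11 ')': depth becomes 0
Maximum depth reached: 3

3


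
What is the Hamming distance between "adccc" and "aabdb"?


Comparing "adccc" and "aabdb" position by position:
  Position 0: 'a' vs 'a' => same
  Position 1: 'd' vs 'a' => differ
  Position 2: 'c' vs 'b' => differ
  Position 3: 'c' vs 'd' => differ
  Position 4: 'c' vs 'b' => differ
Total differences (Hamming distance): 4

4


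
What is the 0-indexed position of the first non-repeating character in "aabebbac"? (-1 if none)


Input: aabebbac
Character frequencies:
  'a': 3
  'b': 3
  'c': 1
  'e': 1
Scanning left to right for freq == 1:
  Position 0 ('a'): freq=3, skip
  Position 1 ('a'): freq=3, skip
  Position 2 ('b'): freq=3, skip
  Position 3 ('e'): unique! => answer = 3

3


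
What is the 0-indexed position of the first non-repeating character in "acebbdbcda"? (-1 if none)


Input: acebbdbcda
Character frequencies:
  'a': 2
  'b': 3
  'c': 2
  'd': 2
  'e': 1
Scanning left to right for freq == 1:
  Position 0 ('a'): freq=2, skip
  Position 1 ('c'): freq=2, skip
  Position 2 ('e'): unique! => answer = 2

2


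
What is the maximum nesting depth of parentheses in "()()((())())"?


Input: "()()((())())"
Tracking depth:
  Position 0 '(': depth becomes 1
  Position 1 ')': depth becomes 0
  Position 2 '(': depth becomes 1
  Position 3 ')': depth becomes 0
  Position 4 '(': depth becomes 1
  Position 5 '(': depth becomes 2
  Position 6 '(': depth becomes 3
  Position 7 ')': depth becomes 2
  Position 8 ')': depth becomes 1
  Position 9 '(': depth becomes 2
  Position 10 ')': depth becomes 1
  Position 11 ')': depth becomes 0
Maximum depth reached: 3

3


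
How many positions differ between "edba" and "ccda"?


Comparing "edba" and "ccda" position by position:
  Position 0: 'e' vs 'c' => DIFFER
  Position 1: 'd' vs 'c' => DIFFER
  Position 2: 'b' vs 'd' => DIFFER
  Position 3: 'a' vs 'a' => same
Positions that differ: 3

3


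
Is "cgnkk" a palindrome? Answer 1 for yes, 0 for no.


Input: cgnkk
Reversed: kkngc
  Compare pos 0 ('c') with pos 4 ('k'): MISMATCH
  Compare pos 1 ('g') with pos 3 ('k'): MISMATCH
Result: not a palindrome

0


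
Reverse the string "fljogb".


Input: fljogb
Reading characters right to left:
  Position 5: 'b'
  Position 4: 'g'
  Position 3: 'o'
  Position 2: 'j'
  Position 1: 'l'
  Position 0: 'f'
Reversed: bgojlf

bgojlf


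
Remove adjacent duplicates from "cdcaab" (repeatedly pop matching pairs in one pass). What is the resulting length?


Input: cdcaab
Stack-based adjacent duplicate removal:
  Read 'c': push. Stack: c
  Read 'd': push. Stack: cd
  Read 'c': push. Stack: cdc
  Read 'a': push. Stack: cdca
  Read 'a': matches stack top 'a' => pop. Stack: cdc
  Read 'b': push. Stack: cdcb
Final stack: "cdcb" (length 4)

4


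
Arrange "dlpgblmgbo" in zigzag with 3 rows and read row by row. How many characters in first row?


Zigzag "dlpgblmgbo" into 3 rows:
Placing characters:
  'd' => row 0
  'l' => row 1
  'p' => row 2
  'g' => row 1
  'b' => row 0
  'l' => row 1
  'm' => row 2
  'g' => row 1
  'b' => row 0
  'o' => row 1
Rows:
  Row 0: "dbb"
  Row 1: "lglgo"
  Row 2: "pm"
First row length: 3

3
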